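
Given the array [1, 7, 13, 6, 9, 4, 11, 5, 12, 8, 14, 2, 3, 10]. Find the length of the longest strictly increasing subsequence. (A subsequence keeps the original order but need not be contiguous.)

6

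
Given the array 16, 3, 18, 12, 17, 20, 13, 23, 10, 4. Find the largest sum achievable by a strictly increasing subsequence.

77

Let S[i] be the best sum of a strictly increasing subsequence ending at i:
i:      1  2  3  4  5  6  7  8  9 10
a[i]:  16  3 18 12 17 20 13 23 10  4
S:     16  3 34 15 33 54 28 77 13  7
Maximum is 77 (e.g. 16 + 18 + 20 + 23).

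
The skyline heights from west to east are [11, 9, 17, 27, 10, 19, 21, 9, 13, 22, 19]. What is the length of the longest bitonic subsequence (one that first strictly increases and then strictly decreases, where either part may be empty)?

inc[i] = longest strictly increasing subsequence ending at i; dec[i] = longest strictly decreasing subsequence starting at i:
i:      1  2  3  4  5  6  7  8  9 10 11
a[i]:  11  9 17 27 10 19 21  9 13 22 19
inc:    1  1  2  3  2  3  4  1  3  5  4
dec:    3  1  3  3  2  2  2  1  1  2  1
Best peak at i=10 (value 22): inc=5, dec=2, length 5+2−1 = 6.

6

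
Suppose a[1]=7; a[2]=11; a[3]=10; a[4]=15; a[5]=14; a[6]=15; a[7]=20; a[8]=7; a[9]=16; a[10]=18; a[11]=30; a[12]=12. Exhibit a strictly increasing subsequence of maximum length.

Patience tails give the LIS length; then backtrack through the dp parents:
7 → extends → [7]
11 → extends → [7, 11]
10 → replaces 11 → [7, 10]
15 → extends → [7, 10, 15]
14 → replaces 15 → [7, 10, 14]
15 → extends → [7, 10, 14, 15]
20 → extends → [7, 10, 14, 15, 20]
7 → already a tail → [7, 10, 14, 15, 20]
16 → replaces 20 → [7, 10, 14, 15, 16]
18 → extends → [7, 10, 14, 15, 16, 18]
30 → extends → [7, 10, 14, 15, 16, 18, 30]
12 → replaces 14 → [7, 10, 12, 15, 16, 18, 30]
Length 7; one witness is 7, 11, 14, 15, 16, 18, 30.

7, 11, 14, 15, 16, 18, 30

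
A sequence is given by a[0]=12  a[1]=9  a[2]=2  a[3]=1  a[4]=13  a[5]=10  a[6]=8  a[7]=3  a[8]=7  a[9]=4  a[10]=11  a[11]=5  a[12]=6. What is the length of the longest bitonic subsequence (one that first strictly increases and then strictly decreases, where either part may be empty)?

6

inc[i] = longest strictly increasing subsequence ending at i; dec[i] = longest strictly decreasing subsequence starting at i:
i:      0  1  2  3  4  5  6  7  8  9 10 11 12
a[i]:  12  9  2  1 13 10  8  3  7  4 11  5  6
inc:    1  1  1  1  2  2  2  2  3  3  4  4  5
dec:    5  4  2  1  5  4  3  1  2  1  2  1  1
Best peak at i=4 (value 13): inc=2, dec=5, length 2+5−1 = 6.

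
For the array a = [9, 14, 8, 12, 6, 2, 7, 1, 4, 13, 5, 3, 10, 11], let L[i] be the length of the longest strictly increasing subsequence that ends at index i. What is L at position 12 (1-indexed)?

dp[i] = 1 + max{dp[j] : j<i, a[j]<a[i]} (or 1 if no such j):
i:      1  2  3  4  5  6  7  8  9 10 11 12 13 14
a[i]:   9 14  8 12  6  2  7  1  4 13  5  3 10 11
dp:     1  2  1  2  1  1  2  1  2  3  3  2  4  5
At index 12 the value is 2.

2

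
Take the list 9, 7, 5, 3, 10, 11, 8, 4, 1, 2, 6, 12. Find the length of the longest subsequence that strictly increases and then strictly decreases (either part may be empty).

inc[i] = longest strictly increasing subsequence ending at i; dec[i] = longest strictly decreasing subsequence starting at i:
i:      1  2  3  4  5  6  7  8  9 10 11 12
a[i]:   9  7  5  3 10 11  8  4  1  2  6 12
inc:    1  1  1  1  2  3  2  2  1  2  3  4
dec:    5  4  3  2  4  4  3  2  1  1  1  1
Best peak at i=6 (value 11): inc=3, dec=4, length 3+4−1 = 6.

6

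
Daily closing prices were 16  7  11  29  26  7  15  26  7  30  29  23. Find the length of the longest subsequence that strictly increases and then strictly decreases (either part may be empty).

inc[i] = longest strictly increasing subsequence ending at i; dec[i] = longest strictly decreasing subsequence starting at i:
i:      1  2  3  4  5  6  7  8  9 10 11 12
a[i]:  16  7 11 29 26  7 15 26  7 30 29 23
inc:    1  1  2  3  3  1  3  4  1  5  5  4
dec:    3  1  2  4  3  1  2  2  1  3  2  1
Best peak at i=10 (value 30): inc=5, dec=3, length 5+3−1 = 7.

7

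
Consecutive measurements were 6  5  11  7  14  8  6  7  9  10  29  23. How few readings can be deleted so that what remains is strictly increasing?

6

Fewest deletions = n − (longest strictly increasing subsequence).
Patience tails:
6 → extends → [6]
5 → replaces 6 → [5]
11 → extends → [5, 11]
7 → replaces 11 → [5, 7]
14 → extends → [5, 7, 14]
8 → replaces 14 → [5, 7, 8]
6 → replaces 7 → [5, 6, 8]
7 → replaces 8 → [5, 6, 7]
9 → extends → [5, 6, 7, 9]
10 → extends → [5, 6, 7, 9, 10]
29 → extends → [5, 6, 7, 9, 10, 29]
23 → replaces 29 → [5, 6, 7, 9, 10, 23]
Longest strictly increasing subsequence has length 6, so deletions = 12 − 6 = 6.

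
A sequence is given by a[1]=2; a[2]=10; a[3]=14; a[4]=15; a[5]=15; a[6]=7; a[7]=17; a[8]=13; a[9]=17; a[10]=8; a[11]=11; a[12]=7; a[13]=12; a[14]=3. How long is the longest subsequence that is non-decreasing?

7

Track the smallest tail for each achievable length (allowing ties):
2 → extends → [2]
10 → extends → [2, 10]
14 → extends → [2, 10, 14]
15 → extends → [2, 10, 14, 15]
15 → extends → [2, 10, 14, 15, 15]
7 → replaces 10 → [2, 7, 14, 15, 15]
17 → extends → [2, 7, 14, 15, 15, 17]
13 → replaces 14 → [2, 7, 13, 15, 15, 17]
17 → extends → [2, 7, 13, 15, 15, 17, 17]
8 → replaces 13 → [2, 7, 8, 15, 15, 17, 17]
11 → replaces 15 → [2, 7, 8, 11, 15, 17, 17]
7 → replaces 8 → [2, 7, 7, 11, 15, 17, 17]
12 → replaces 15 → [2, 7, 7, 11, 12, 17, 17]
3 → replaces 7 → [2, 3, 7, 11, 12, 17, 17]
Seven tails, so the longest non-decreasing subsequence has length 7 (e.g. 2, 10, 14, 15, 15, 17, 17).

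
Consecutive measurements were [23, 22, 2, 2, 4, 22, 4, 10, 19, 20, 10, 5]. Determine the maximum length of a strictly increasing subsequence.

5

Track the smallest tail for each achievable length (strict):
23 → extends → [23]
22 → replaces 23 → [22]
2 → replaces 22 → [2]
2 → already a tail → [2]
4 → extends → [2, 4]
22 → extends → [2, 4, 22]
4 → already a tail → [2, 4, 22]
10 → replaces 22 → [2, 4, 10]
19 → extends → [2, 4, 10, 19]
20 → extends → [2, 4, 10, 19, 20]
10 → already a tail → [2, 4, 10, 19, 20]
5 → replaces 10 → [2, 4, 5, 19, 20]
Five tails, so the longest strictly increasing subsequence has length 5 (e.g. 2, 4, 10, 19, 20).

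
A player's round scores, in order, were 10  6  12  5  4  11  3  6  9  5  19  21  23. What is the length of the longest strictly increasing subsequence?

Track the smallest tail for each achievable length (strict):
10 → extends → [10]
6 → replaces 10 → [6]
12 → extends → [6, 12]
5 → replaces 6 → [5, 12]
4 → replaces 5 → [4, 12]
11 → replaces 12 → [4, 11]
3 → replaces 4 → [3, 11]
6 → replaces 11 → [3, 6]
9 → extends → [3, 6, 9]
5 → replaces 6 → [3, 5, 9]
19 → extends → [3, 5, 9, 19]
21 → extends → [3, 5, 9, 19, 21]
23 → extends → [3, 5, 9, 19, 21, 23]
Six tails, so the longest strictly increasing subsequence has length 6 (e.g. 5, 6, 9, 19, 21, 23).

6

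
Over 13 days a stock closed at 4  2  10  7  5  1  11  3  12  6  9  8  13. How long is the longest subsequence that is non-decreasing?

Track the smallest tail for each achievable length (allowing ties):
4 → extends → [4]
2 → replaces 4 → [2]
10 → extends → [2, 10]
7 → replaces 10 → [2, 7]
5 → replaces 7 → [2, 5]
1 → replaces 2 → [1, 5]
11 → extends → [1, 5, 11]
3 → replaces 5 → [1, 3, 11]
12 → extends → [1, 3, 11, 12]
6 → replaces 11 → [1, 3, 6, 12]
9 → replaces 12 → [1, 3, 6, 9]
8 → replaces 9 → [1, 3, 6, 8]
13 → extends → [1, 3, 6, 8, 13]
Five tails, so the longest non-decreasing subsequence has length 5 (e.g. 4, 10, 11, 12, 13).

5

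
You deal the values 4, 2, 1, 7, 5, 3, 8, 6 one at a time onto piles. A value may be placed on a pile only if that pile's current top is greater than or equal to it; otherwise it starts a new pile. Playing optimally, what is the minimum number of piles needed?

Place each on the leftmost legal pile:
4 → new pile 1 (tops now [4])
2 → pile 1 (tops now [2])
1 → pile 1 (tops now [1])
7 → new pile 2 (tops now [1, 7])
5 → pile 2 (tops now [1, 5])
3 → pile 2 (tops now [1, 3])
8 → new pile 3 (tops now [1, 3, 8])
6 → pile 3 (tops now [1, 3, 6])
Three piles.

3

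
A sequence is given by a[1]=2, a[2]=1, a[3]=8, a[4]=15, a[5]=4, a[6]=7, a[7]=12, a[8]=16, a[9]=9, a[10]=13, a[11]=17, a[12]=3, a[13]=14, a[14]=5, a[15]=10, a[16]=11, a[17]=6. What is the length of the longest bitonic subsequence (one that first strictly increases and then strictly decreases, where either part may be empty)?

inc[i] = longest strictly increasing subsequence ending at i; dec[i] = longest strictly decreasing subsequence starting at i:
i:      1  2  3  4  5  6  7  8  9 10 11 12 13 14 15 16 17
a[i]:   2  1  8 15  4  7 12 16  9 13 17  3 14  5 10 11  6
inc:    1  1  2  3  2  3  4  5  4  5  6  2  6  3  5  6  4
dec:    2  1  3  4  2  2  3  4  2  3  4  1  3  1  2  2  1
Best peak at i=11 (value 17): inc=6, dec=4, length 6+4−1 = 9.

9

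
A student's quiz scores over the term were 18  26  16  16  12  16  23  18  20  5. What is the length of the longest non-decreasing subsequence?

Track the smallest tail for each achievable length (allowing ties):
18 → extends → [18]
26 → extends → [18, 26]
16 → replaces 18 → [16, 26]
16 → replaces 26 → [16, 16]
12 → replaces 16 → [12, 16]
16 → extends → [12, 16, 16]
23 → extends → [12, 16, 16, 23]
18 → replaces 23 → [12, 16, 16, 18]
20 → extends → [12, 16, 16, 18, 20]
5 → replaces 12 → [5, 16, 16, 18, 20]
Five tails, so the longest non-decreasing subsequence has length 5 (e.g. 16, 16, 16, 18, 20).

5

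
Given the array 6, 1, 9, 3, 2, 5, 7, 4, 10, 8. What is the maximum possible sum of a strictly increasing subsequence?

Let S[i] be the best sum of a strictly increasing subsequence ending at i:
i:      1  2  3  4  5  6  7  8  9 10
a[i]:   6  1  9  3  2  5  7  4 10  8
S:      6  1 15  4  3  9 16  8 26 24
Maximum is 26 (e.g. 1 + 3 + 5 + 7 + 10).

26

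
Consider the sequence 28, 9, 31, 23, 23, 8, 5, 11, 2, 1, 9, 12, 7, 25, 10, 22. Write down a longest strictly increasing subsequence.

9, 11, 12, 25

Patience tails give the LIS length; then backtrack through the dp parents:
28 → extends → [28]
9 → replaces 28 → [9]
31 → extends → [9, 31]
23 → replaces 31 → [9, 23]
23 → already a tail → [9, 23]
8 → replaces 9 → [8, 23]
5 → replaces 8 → [5, 23]
11 → replaces 23 → [5, 11]
2 → replaces 5 → [2, 11]
1 → replaces 2 → [1, 11]
9 → replaces 11 → [1, 9]
12 → extends → [1, 9, 12]
7 → replaces 9 → [1, 7, 12]
25 → extends → [1, 7, 12, 25]
10 → replaces 12 → [1, 7, 10, 25]
22 → replaces 25 → [1, 7, 10, 22]
Length 4; one witness is 9, 11, 12, 25.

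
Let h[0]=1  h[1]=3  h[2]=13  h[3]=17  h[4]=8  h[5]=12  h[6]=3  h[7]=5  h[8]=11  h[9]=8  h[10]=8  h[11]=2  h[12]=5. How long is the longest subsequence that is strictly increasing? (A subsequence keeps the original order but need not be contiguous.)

Track the smallest tail for each achievable length (strict):
1 → extends → [1]
3 → extends → [1, 3]
13 → extends → [1, 3, 13]
17 → extends → [1, 3, 13, 17]
8 → replaces 13 → [1, 3, 8, 17]
12 → replaces 17 → [1, 3, 8, 12]
3 → already a tail → [1, 3, 8, 12]
5 → replaces 8 → [1, 3, 5, 12]
11 → replaces 12 → [1, 3, 5, 11]
8 → replaces 11 → [1, 3, 5, 8]
8 → already a tail → [1, 3, 5, 8]
2 → replaces 3 → [1, 2, 5, 8]
5 → already a tail → [1, 2, 5, 8]
Four tails, so the longest strictly increasing subsequence has length 4 (e.g. 1, 3, 13, 17).

4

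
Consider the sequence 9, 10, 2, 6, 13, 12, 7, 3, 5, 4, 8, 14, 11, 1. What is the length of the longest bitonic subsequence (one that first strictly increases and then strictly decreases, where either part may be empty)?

inc[i] = longest strictly increasing subsequence ending at i; dec[i] = longest strictly decreasing subsequence starting at i:
i:      1  2  3  4  5  6  7  8  9 10 11 12 13 14
a[i]:   9 10  2  6 13 12  7  3  5  4  8 14 11  1
inc:    1  2  1  2  3  3  3  2  3  3  4  5  5  1
dec:    5  5  2  4  6  5  4  2  3  2  2  3  2  1
Best peak at i=5 (value 13): inc=3, dec=6, length 3+6−1 = 8.

8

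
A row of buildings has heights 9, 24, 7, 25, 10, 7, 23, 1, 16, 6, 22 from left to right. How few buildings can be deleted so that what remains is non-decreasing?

7

Fewest deletions = n − (longest non-decreasing subsequence).
Patience tails:
9 → extends → [9]
24 → extends → [9, 24]
7 → replaces 9 → [7, 24]
25 → extends → [7, 24, 25]
10 → replaces 24 → [7, 10, 25]
7 → replaces 10 → [7, 7, 25]
23 → replaces 25 → [7, 7, 23]
1 → replaces 7 → [1, 7, 23]
16 → replaces 23 → [1, 7, 16]
6 → replaces 7 → [1, 6, 16]
22 → extends → [1, 6, 16, 22]
Longest non-decreasing subsequence has length 4, so deletions = 11 − 4 = 7.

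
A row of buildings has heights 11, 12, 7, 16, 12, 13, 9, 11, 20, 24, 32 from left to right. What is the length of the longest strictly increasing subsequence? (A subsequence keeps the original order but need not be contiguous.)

6

Let dp[i] be the length of the longest such subsequence ending at index i:
i:      1  2  3  4  5  6  7  8  9 10 11
a[i]:  11 12  7 16 12 13  9 11 20 24 32
dp:     1  2  1  3  2  3  2  3  4  5  6
Maximum dp value is 6.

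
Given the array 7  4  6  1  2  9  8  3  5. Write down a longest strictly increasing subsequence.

Patience tails give the LIS length; then backtrack through the dp parents:
7 → extends → [7]
4 → replaces 7 → [4]
6 → extends → [4, 6]
1 → replaces 4 → [1, 6]
2 → replaces 6 → [1, 2]
9 → extends → [1, 2, 9]
8 → replaces 9 → [1, 2, 8]
3 → replaces 8 → [1, 2, 3]
5 → extends → [1, 2, 3, 5]
Length 4; one witness is 1, 2, 3, 5.

1, 2, 3, 5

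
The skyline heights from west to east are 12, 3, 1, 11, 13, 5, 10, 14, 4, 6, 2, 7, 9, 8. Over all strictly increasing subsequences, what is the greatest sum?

41

Let S[i] be the best sum of a strictly increasing subsequence ending at i:
i:      1  2  3  4  5  6  7  8  9 10 11 12 13 14
a[i]:  12  3  1 11 13  5 10 14  4  6  2  7  9  8
S:     12  3  1 14 27  8 18 41  7 14  3 21 30 29
Maximum is 41 (e.g. 3 + 11 + 13 + 14).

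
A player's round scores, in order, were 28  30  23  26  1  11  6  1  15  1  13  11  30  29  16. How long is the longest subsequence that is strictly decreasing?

5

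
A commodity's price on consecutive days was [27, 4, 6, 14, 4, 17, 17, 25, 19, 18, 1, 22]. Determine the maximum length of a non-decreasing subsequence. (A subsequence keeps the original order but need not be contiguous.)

Track the smallest tail for each achievable length (allowing ties):
27 → extends → [27]
4 → replaces 27 → [4]
6 → extends → [4, 6]
14 → extends → [4, 6, 14]
4 → replaces 6 → [4, 4, 14]
17 → extends → [4, 4, 14, 17]
17 → extends → [4, 4, 14, 17, 17]
25 → extends → [4, 4, 14, 17, 17, 25]
19 → replaces 25 → [4, 4, 14, 17, 17, 19]
18 → replaces 19 → [4, 4, 14, 17, 17, 18]
1 → replaces 4 → [1, 4, 14, 17, 17, 18]
22 → extends → [1, 4, 14, 17, 17, 18, 22]
Seven tails, so the longest non-decreasing subsequence has length 7 (e.g. 4, 6, 14, 17, 17, 19, 22).

7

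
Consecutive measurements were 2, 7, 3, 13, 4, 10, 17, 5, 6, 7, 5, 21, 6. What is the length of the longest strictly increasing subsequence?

Let dp[i] be the length of the longest such subsequence ending at index i:
i:      1  2  3  4  5  6  7  8  9 10 11 12 13
a[i]:   2  7  3 13  4 10 17  5  6  7  5 21  6
dp:     1  2  2  3  3  4  5  4  5  6  4  7  5
Maximum dp value is 7.

7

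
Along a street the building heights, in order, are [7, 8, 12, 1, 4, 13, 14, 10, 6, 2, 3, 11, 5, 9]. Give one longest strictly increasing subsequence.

7, 8, 12, 13, 14

Patience tails give the LIS length; then backtrack through the dp parents:
7 → extends → [7]
8 → extends → [7, 8]
12 → extends → [7, 8, 12]
1 → replaces 7 → [1, 8, 12]
4 → replaces 8 → [1, 4, 12]
13 → extends → [1, 4, 12, 13]
14 → extends → [1, 4, 12, 13, 14]
10 → replaces 12 → [1, 4, 10, 13, 14]
6 → replaces 10 → [1, 4, 6, 13, 14]
2 → replaces 4 → [1, 2, 6, 13, 14]
3 → replaces 6 → [1, 2, 3, 13, 14]
11 → replaces 13 → [1, 2, 3, 11, 14]
5 → replaces 11 → [1, 2, 3, 5, 14]
9 → replaces 14 → [1, 2, 3, 5, 9]
Length 5; one witness is 7, 8, 12, 13, 14.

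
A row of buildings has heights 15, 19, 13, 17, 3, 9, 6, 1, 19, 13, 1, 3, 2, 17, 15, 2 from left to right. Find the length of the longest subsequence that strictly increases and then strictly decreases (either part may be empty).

inc[i] = longest strictly increasing subsequence ending at i; dec[i] = longest strictly decreasing subsequence starting at i:
i:      1  2  3  4  5  6  7  8  9 10 11 12 13 14 15 16
a[i]:  15 19 13 17  3  9  6  1 19 13  1  3  2 17 15  2
inc:    1  2  1  2  1  2  2  1  3  3  1  2  2  4  4  2
dec:    6  6  5  5  2  4  3  1  4  3  1  2  1  3  2  1
Best peak at i=2 (value 19): inc=2, dec=6, length 2+6−1 = 7.

7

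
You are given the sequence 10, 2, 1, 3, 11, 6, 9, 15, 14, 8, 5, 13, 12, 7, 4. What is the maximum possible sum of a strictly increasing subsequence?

36

Let S[i] be the best sum of a strictly increasing subsequence ending at i:
i:      1  2  3  4  5  6  7  8  9 10 11 12 13 14 15
a[i]:  10  2  1  3 11  6  9 15 14  8  5 13 12  7  4
S:     10  2  1  5 21 11 20 36 35 19 10 34 33 18  9
Maximum is 36 (e.g. 10 + 11 + 15).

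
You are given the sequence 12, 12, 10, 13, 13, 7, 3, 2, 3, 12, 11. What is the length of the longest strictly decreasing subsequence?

Negate each value so 'decreasing' becomes 'increasing', then run patience tails on the negated sequence:
-12 → extends → [-12]
-12 → already a tail → [-12]
-10 → extends → [-12, -10]
-13 → replaces -12 → [-13, -10]
-13 → already a tail → [-13, -10]
-7 → extends → [-13, -10, -7]
-3 → extends → [-13, -10, -7, -3]
-2 → extends → [-13, -10, -7, -3, -2]
-3 → already a tail → [-13, -10, -7, -3, -2]
-12 → replaces -10 → [-13, -12, -7, -3, -2]
-11 → replaces -7 → [-13, -12, -11, -3, -2]
Five tails, so the longest strictly decreasing subsequence of the original has length 5.

5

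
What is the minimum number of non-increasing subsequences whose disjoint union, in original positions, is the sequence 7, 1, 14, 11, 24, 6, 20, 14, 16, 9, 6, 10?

4

The minimum number of non-increasing subsequences covering a sequence equals the length of its longest strictly increasing subsequence.
LIS length is 4 (e.g. 7, 11, 14, 16), so 4 piles are needed.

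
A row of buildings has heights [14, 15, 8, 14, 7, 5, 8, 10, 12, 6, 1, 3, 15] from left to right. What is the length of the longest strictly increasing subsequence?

5

Track the smallest tail for each achievable length (strict):
14 → extends → [14]
15 → extends → [14, 15]
8 → replaces 14 → [8, 15]
14 → replaces 15 → [8, 14]
7 → replaces 8 → [7, 14]
5 → replaces 7 → [5, 14]
8 → replaces 14 → [5, 8]
10 → extends → [5, 8, 10]
12 → extends → [5, 8, 10, 12]
6 → replaces 8 → [5, 6, 10, 12]
1 → replaces 5 → [1, 6, 10, 12]
3 → replaces 6 → [1, 3, 10, 12]
15 → extends → [1, 3, 10, 12, 15]
Five tails, so the longest strictly increasing subsequence has length 5 (e.g. 7, 8, 10, 12, 15).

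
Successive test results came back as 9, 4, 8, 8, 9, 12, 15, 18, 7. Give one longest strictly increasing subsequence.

4, 8, 9, 12, 15, 18

Patience tails give the LIS length; then backtrack through the dp parents:
9 → extends → [9]
4 → replaces 9 → [4]
8 → extends → [4, 8]
8 → already a tail → [4, 8]
9 → extends → [4, 8, 9]
12 → extends → [4, 8, 9, 12]
15 → extends → [4, 8, 9, 12, 15]
18 → extends → [4, 8, 9, 12, 15, 18]
7 → replaces 8 → [4, 7, 9, 12, 15, 18]
Length 6; one witness is 4, 8, 9, 12, 15, 18.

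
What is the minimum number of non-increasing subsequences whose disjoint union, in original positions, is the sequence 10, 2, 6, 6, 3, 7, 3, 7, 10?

Place each on the leftmost legal pile:
10 → new pile 1 (tops now [10])
2 → pile 1 (tops now [2])
6 → new pile 2 (tops now [2, 6])
6 → pile 2 (tops now [2, 6])
3 → pile 2 (tops now [2, 3])
7 → new pile 3 (tops now [2, 3, 7])
3 → pile 2 (tops now [2, 3, 7])
7 → pile 3 (tops now [2, 3, 7])
10 → new pile 4 (tops now [2, 3, 7, 10])
Four piles.

4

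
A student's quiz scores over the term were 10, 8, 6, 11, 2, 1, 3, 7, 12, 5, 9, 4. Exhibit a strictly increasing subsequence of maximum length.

Patience tails give the LIS length; then backtrack through the dp parents:
10 → extends → [10]
8 → replaces 10 → [8]
6 → replaces 8 → [6]
11 → extends → [6, 11]
2 → replaces 6 → [2, 11]
1 → replaces 2 → [1, 11]
3 → replaces 11 → [1, 3]
7 → extends → [1, 3, 7]
12 → extends → [1, 3, 7, 12]
5 → replaces 7 → [1, 3, 5, 12]
9 → replaces 12 → [1, 3, 5, 9]
4 → replaces 5 → [1, 3, 4, 9]
Length 4; one witness is 2, 3, 7, 12.

2, 3, 7, 12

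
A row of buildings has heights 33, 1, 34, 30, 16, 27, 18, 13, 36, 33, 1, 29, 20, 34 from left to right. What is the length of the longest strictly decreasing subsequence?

6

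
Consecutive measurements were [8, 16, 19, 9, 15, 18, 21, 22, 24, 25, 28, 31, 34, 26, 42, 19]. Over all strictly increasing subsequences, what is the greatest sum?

Let S[i] be the best sum of a strictly increasing subsequence ending at i:
i:       1   2   3   4   5   6   7   8   9  10  11  12  13  14  15  16
a[i]:    8  16  19   9  15  18  21  22  24  25  28  31  34  26  42  19
S:       8  24  43  17  32  50  71  93 117 142 170 201 235 168 277  69
Maximum is 277 (e.g. 8 + 9 + 15 + 18 + 21 + 22 + 24 + 25 + 28 + 31 + 34 + 42).

277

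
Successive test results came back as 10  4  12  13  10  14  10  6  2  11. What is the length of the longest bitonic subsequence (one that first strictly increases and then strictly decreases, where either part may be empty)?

7

inc[i] = longest strictly increasing subsequence ending at i; dec[i] = longest strictly decreasing subsequence starting at i:
i:      1  2  3  4  5  6  7  8  9 10
a[i]:  10  4 12 13 10 14 10  6  2 11
inc:    1  1  2  3  2  4  2  2  1  3
dec:    3  2  4  4  3  4  3  2  1  1
Best peak at i=6 (value 14): inc=4, dec=4, length 4+4−1 = 7.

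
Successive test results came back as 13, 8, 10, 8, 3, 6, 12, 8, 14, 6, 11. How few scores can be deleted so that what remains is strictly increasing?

Fewest deletions = n − (longest strictly increasing subsequence).
Patience tails:
13 → extends → [13]
8 → replaces 13 → [8]
10 → extends → [8, 10]
8 → already a tail → [8, 10]
3 → replaces 8 → [3, 10]
6 → replaces 10 → [3, 6]
12 → extends → [3, 6, 12]
8 → replaces 12 → [3, 6, 8]
14 → extends → [3, 6, 8, 14]
6 → already a tail → [3, 6, 8, 14]
11 → replaces 14 → [3, 6, 8, 11]
Longest strictly increasing subsequence has length 4, so deletions = 11 − 4 = 7.

7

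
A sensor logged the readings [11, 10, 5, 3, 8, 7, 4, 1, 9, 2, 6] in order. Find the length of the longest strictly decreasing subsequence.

Let dp[i] be the longest strictly decreasing subsequence ending at i:
i:      1  2  3  4  5  6  7  8  9 10 11
a[i]:  11 10  5  3  8  7  4  1  9  2  6
dp:     1  2  3  4  3  4  5  6  3  6  5
Maximum is 6.

6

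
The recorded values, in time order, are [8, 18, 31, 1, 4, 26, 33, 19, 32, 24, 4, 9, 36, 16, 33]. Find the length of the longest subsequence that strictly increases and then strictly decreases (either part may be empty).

inc[i] = longest strictly increasing subsequence ending at i; dec[i] = longest strictly decreasing subsequence starting at i:
i:      1  2  3  4  5  6  7  8  9 10 11 12 13 14 15
a[i]:   8 18 31  1  4 26 33 19 32 24  4  9 36 16 33
inc:    1  2  3  1  2  3  4  3  4  4  2  3  5  4  5
dec:    2  2  4  1  1  3  4  2  3  2  1  1  2  1  1
Best peak at i=7 (value 33): inc=4, dec=4, length 4+4−1 = 7.

7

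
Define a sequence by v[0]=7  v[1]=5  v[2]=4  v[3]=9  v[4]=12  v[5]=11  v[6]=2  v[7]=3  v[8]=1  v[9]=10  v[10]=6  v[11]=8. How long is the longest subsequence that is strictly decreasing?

5

Let dp[i] be the longest strictly decreasing subsequence ending at i:
i:      0  1  2  3  4  5  6  7  8  9 10 11
v[i]:   7  5  4  9 12 11  2  3  1 10  6  8
dp:     1  2  3  1  1  2  4  4  5  3  4  4
Maximum is 5.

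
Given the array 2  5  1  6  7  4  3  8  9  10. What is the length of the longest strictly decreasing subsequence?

3

Let dp[i] be the longest strictly decreasing subsequence ending at i:
i:      1  2  3  4  5  6  7  8  9 10
a[i]:   2  5  1  6  7  4  3  8  9 10
dp:     1  1  2  1  1  2  3  1  1  1
Maximum is 3.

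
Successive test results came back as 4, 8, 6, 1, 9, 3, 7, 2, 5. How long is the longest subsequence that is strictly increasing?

3

Track the smallest tail for each achievable length (strict):
4 → extends → [4]
8 → extends → [4, 8]
6 → replaces 8 → [4, 6]
1 → replaces 4 → [1, 6]
9 → extends → [1, 6, 9]
3 → replaces 6 → [1, 3, 9]
7 → replaces 9 → [1, 3, 7]
2 → replaces 3 → [1, 2, 7]
5 → replaces 7 → [1, 2, 5]
Three tails, so the longest strictly increasing subsequence has length 3 (e.g. 4, 8, 9).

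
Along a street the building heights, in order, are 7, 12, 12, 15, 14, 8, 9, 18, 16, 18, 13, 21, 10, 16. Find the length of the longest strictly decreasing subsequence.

4

Negate each value so 'decreasing' becomes 'increasing', then run patience tails on the negated sequence:
-7 → extends → [-7]
-12 → replaces -7 → [-12]
-12 → already a tail → [-12]
-15 → replaces -12 → [-15]
-14 → extends → [-15, -14]
-8 → extends → [-15, -14, -8]
-9 → replaces -8 → [-15, -14, -9]
-18 → replaces -15 → [-18, -14, -9]
-16 → replaces -14 → [-18, -16, -9]
-18 → already a tail → [-18, -16, -9]
-13 → replaces -9 → [-18, -16, -13]
-21 → replaces -18 → [-21, -16, -13]
-10 → extends → [-21, -16, -13, -10]
-16 → already a tail → [-21, -16, -13, -10]
Four tails, so the longest strictly decreasing subsequence of the original has length 4.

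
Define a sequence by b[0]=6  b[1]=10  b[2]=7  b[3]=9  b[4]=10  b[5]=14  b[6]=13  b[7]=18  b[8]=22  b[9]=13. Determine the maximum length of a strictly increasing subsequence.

Let dp[i] be the length of the longest such subsequence ending at index i:
i:      0  1  2  3  4  5  6  7  8  9
b[i]:   6 10  7  9 10 14 13 18 22 13
dp:     1  2  2  3  4  5  5  6  7  5
Maximum dp value is 7.

7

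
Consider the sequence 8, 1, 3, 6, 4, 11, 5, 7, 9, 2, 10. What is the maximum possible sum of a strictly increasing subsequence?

Let S[i] be the best sum of a strictly increasing subsequence ending at i:
i:      1  2  3  4  5  6  7  8  9 10 11
a[i]:   8  1  3  6  4 11  5  7  9  2 10
S:      8  1  4 10  8 21 13 20 29  3 39
Maximum is 39 (e.g. 1 + 3 + 4 + 5 + 7 + 9 + 10).

39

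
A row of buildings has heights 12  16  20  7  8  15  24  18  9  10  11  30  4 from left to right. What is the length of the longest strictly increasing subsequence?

6

Track the smallest tail for each achievable length (strict):
12 → extends → [12]
16 → extends → [12, 16]
20 → extends → [12, 16, 20]
7 → replaces 12 → [7, 16, 20]
8 → replaces 16 → [7, 8, 20]
15 → replaces 20 → [7, 8, 15]
24 → extends → [7, 8, 15, 24]
18 → replaces 24 → [7, 8, 15, 18]
9 → replaces 15 → [7, 8, 9, 18]
10 → replaces 18 → [7, 8, 9, 10]
11 → extends → [7, 8, 9, 10, 11]
30 → extends → [7, 8, 9, 10, 11, 30]
4 → replaces 7 → [4, 8, 9, 10, 11, 30]
Six tails, so the longest strictly increasing subsequence has length 6 (e.g. 7, 8, 9, 10, 11, 30).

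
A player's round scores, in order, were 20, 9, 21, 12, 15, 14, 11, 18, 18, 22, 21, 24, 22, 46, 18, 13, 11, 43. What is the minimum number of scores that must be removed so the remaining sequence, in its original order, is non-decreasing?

10

Fewest deletions = n − (longest non-decreasing subsequence).
Patience tails:
20 → extends → [20]
9 → replaces 20 → [9]
21 → extends → [9, 21]
12 → replaces 21 → [9, 12]
15 → extends → [9, 12, 15]
14 → replaces 15 → [9, 12, 14]
11 → replaces 12 → [9, 11, 14]
18 → extends → [9, 11, 14, 18]
18 → extends → [9, 11, 14, 18, 18]
22 → extends → [9, 11, 14, 18, 18, 22]
21 → replaces 22 → [9, 11, 14, 18, 18, 21]
24 → extends → [9, 11, 14, 18, 18, 21, 24]
22 → replaces 24 → [9, 11, 14, 18, 18, 21, 22]
46 → extends → [9, 11, 14, 18, 18, 21, 22, 46]
18 → replaces 21 → [9, 11, 14, 18, 18, 18, 22, 46]
13 → replaces 14 → [9, 11, 13, 18, 18, 18, 22, 46]
11 → replaces 13 → [9, 11, 11, 18, 18, 18, 22, 46]
43 → replaces 46 → [9, 11, 11, 18, 18, 18, 22, 43]
Longest non-decreasing subsequence has length 8, so deletions = 18 − 8 = 10.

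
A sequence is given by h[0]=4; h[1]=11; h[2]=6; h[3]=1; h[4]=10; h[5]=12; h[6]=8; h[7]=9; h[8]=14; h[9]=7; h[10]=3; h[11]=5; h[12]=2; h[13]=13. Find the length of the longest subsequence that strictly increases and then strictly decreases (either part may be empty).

8

inc[i] = longest strictly increasing subsequence ending at i; dec[i] = longest strictly decreasing subsequence starting at i:
i:      0  1  2  3  4  5  6  7  8  9 10 11 12 13
h[i]:   4 11  6  1 10 12  8  9 14  7  3  5  2 13
inc:    1  2  2  1  3  4  3  4  5  3  2  3  2  5
dec:    3  6  3  1  5  5  4  4  4  3  2  2  1  1
Best peak at i=5 (value 12): inc=4, dec=5, length 4+5−1 = 8.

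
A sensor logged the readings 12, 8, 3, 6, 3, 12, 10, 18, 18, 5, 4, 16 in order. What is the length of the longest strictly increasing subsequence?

Track the smallest tail for each achievable length (strict):
12 → extends → [12]
8 → replaces 12 → [8]
3 → replaces 8 → [3]
6 → extends → [3, 6]
3 → already a tail → [3, 6]
12 → extends → [3, 6, 12]
10 → replaces 12 → [3, 6, 10]
18 → extends → [3, 6, 10, 18]
18 → already a tail → [3, 6, 10, 18]
5 → replaces 6 → [3, 5, 10, 18]
4 → replaces 5 → [3, 4, 10, 18]
16 → replaces 18 → [3, 4, 10, 16]
Four tails, so the longest strictly increasing subsequence has length 4 (e.g. 3, 6, 12, 18).

4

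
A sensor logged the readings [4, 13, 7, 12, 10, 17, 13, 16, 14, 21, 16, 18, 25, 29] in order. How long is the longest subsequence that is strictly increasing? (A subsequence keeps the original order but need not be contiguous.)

9

Track the smallest tail for each achievable length (strict):
4 → extends → [4]
13 → extends → [4, 13]
7 → replaces 13 → [4, 7]
12 → extends → [4, 7, 12]
10 → replaces 12 → [4, 7, 10]
17 → extends → [4, 7, 10, 17]
13 → replaces 17 → [4, 7, 10, 13]
16 → extends → [4, 7, 10, 13, 16]
14 → replaces 16 → [4, 7, 10, 13, 14]
21 → extends → [4, 7, 10, 13, 14, 21]
16 → replaces 21 → [4, 7, 10, 13, 14, 16]
18 → extends → [4, 7, 10, 13, 14, 16, 18]
25 → extends → [4, 7, 10, 13, 14, 16, 18, 25]
29 → extends → [4, 7, 10, 13, 14, 16, 18, 25, 29]
Nine tails, so the longest strictly increasing subsequence has length 9 (e.g. 4, 7, 12, 13, 14, 16, 18, 25, 29).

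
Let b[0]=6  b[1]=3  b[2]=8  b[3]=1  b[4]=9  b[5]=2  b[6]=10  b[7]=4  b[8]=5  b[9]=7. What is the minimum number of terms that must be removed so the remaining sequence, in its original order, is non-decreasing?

5

Fewest deletions = n − (longest non-decreasing subsequence).
i:      0  1  2  3  4  5  6  7  8  9
b[i]:   6  3  8  1  9  2 10  4  5  7
dp:     1  1  2  1  3  2  4  3  4  5
max dp = 5, so deletions = 10 − 5 = 5.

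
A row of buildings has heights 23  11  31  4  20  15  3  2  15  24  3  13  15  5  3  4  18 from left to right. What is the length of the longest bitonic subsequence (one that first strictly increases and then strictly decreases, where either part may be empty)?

inc[i] = longest strictly increasing subsequence ending at i; dec[i] = longest strictly decreasing subsequence starting at i:
i:      1  2  3  4  5  6  7  8  9 10 11 12 13 14 15 16 17
a[i]:  23 11 31  4 20 15  3  2 15 24  3 13 15  5  3  4 18
inc:    1  1  2  1  2  2  1  1  2  3  2  3  4  3  2  3  5
dec:    6  4  6  3  5  4  2  1  4  4  1  3  3  2  1  1  1
Best peak at i=3 (value 31): inc=2, dec=6, length 2+6−1 = 7.

7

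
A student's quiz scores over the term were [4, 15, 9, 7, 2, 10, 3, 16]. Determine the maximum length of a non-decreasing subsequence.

4

Track the smallest tail for each achievable length (allowing ties):
4 → extends → [4]
15 → extends → [4, 15]
9 → replaces 15 → [4, 9]
7 → replaces 9 → [4, 7]
2 → replaces 4 → [2, 7]
10 → extends → [2, 7, 10]
3 → replaces 7 → [2, 3, 10]
16 → extends → [2, 3, 10, 16]
Four tails, so the longest non-decreasing subsequence has length 4 (e.g. 4, 9, 10, 16).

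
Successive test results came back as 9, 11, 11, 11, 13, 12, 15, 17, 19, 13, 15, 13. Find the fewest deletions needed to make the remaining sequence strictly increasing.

Fewest deletions = n − (longest strictly increasing subsequence).
i:      1  2  3  4  5  6  7  8  9 10 11 12
a[i]:   9 11 11 11 13 12 15 17 19 13 15 13
dp:     1  2  2  2  3  3  4  5  6  4  5  4
max dp = 6, so deletions = 12 − 6 = 6.

6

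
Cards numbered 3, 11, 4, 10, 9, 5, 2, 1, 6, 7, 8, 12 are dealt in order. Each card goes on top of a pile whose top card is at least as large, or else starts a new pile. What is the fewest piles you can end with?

7

The minimum number of non-increasing subsequences covering a sequence equals the length of its longest strictly increasing subsequence.
LIS length is 7 (e.g. 3, 4, 5, 6, 7, 8, 12), so 7 piles are needed.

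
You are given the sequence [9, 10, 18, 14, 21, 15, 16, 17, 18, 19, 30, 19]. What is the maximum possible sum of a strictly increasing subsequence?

Let S[i] be the best sum of a strictly increasing subsequence ending at i:
i:       1   2   3   4   5   6   7   8   9  10  11  12
a[i]:    9  10  18  14  21  15  16  17  18  19  30  19
S:       9  19  37  33  58  48  64  81  99 118 148 118
Maximum is 148 (e.g. 9 + 10 + 14 + 15 + 16 + 17 + 18 + 19 + 30).

148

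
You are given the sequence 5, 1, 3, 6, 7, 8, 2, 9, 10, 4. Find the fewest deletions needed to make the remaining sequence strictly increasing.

3

Fewest deletions = n − (longest strictly increasing subsequence).
Patience tails:
5 → extends → [5]
1 → replaces 5 → [1]
3 → extends → [1, 3]
6 → extends → [1, 3, 6]
7 → extends → [1, 3, 6, 7]
8 → extends → [1, 3, 6, 7, 8]
2 → replaces 3 → [1, 2, 6, 7, 8]
9 → extends → [1, 2, 6, 7, 8, 9]
10 → extends → [1, 2, 6, 7, 8, 9, 10]
4 → replaces 6 → [1, 2, 4, 7, 8, 9, 10]
Longest strictly increasing subsequence has length 7, so deletions = 10 − 7 = 3.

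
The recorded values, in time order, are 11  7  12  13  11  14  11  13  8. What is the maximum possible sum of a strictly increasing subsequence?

50

Let S[i] be the best sum of a strictly increasing subsequence ending at i:
i:      1  2  3  4  5  6  7  8  9
a[i]:  11  7 12 13 11 14 11 13  8
S:     11  7 23 36 18 50 18 36 15
Maximum is 50 (e.g. 11 + 12 + 13 + 14).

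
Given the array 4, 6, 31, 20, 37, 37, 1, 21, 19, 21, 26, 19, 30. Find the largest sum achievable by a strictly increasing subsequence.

Let S[i] be the best sum of a strictly increasing subsequence ending at i:
i:       1   2   3   4   5   6   7   8   9  10  11  12  13
a[i]:    4   6  31  20  37  37   1  21  19  21  26  19  30
S:       4  10  41  30  78  78   1  51  29  51  77  29 107
Maximum is 107 (e.g. 4 + 6 + 20 + 21 + 26 + 30).

107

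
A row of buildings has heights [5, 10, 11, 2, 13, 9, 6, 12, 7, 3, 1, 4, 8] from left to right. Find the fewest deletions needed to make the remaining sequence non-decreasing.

Fewest deletions = n − (longest non-decreasing subsequence).
Patience tails:
5 → extends → [5]
10 → extends → [5, 10]
11 → extends → [5, 10, 11]
2 → replaces 5 → [2, 10, 11]
13 → extends → [2, 10, 11, 13]
9 → replaces 10 → [2, 9, 11, 13]
6 → replaces 9 → [2, 6, 11, 13]
12 → replaces 13 → [2, 6, 11, 12]
7 → replaces 11 → [2, 6, 7, 12]
3 → replaces 6 → [2, 3, 7, 12]
1 → replaces 2 → [1, 3, 7, 12]
4 → replaces 7 → [1, 3, 4, 12]
8 → replaces 12 → [1, 3, 4, 8]
Longest non-decreasing subsequence has length 4, so deletions = 13 − 4 = 9.

9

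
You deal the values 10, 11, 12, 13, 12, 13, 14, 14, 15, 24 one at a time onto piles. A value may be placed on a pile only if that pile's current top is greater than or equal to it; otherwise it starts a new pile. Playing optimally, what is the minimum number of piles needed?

7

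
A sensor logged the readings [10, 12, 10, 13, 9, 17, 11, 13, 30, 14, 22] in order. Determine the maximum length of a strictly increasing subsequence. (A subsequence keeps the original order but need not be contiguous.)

5

Track the smallest tail for each achievable length (strict):
10 → extends → [10]
12 → extends → [10, 12]
10 → already a tail → [10, 12]
13 → extends → [10, 12, 13]
9 → replaces 10 → [9, 12, 13]
17 → extends → [9, 12, 13, 17]
11 → replaces 12 → [9, 11, 13, 17]
13 → already a tail → [9, 11, 13, 17]
30 → extends → [9, 11, 13, 17, 30]
14 → replaces 17 → [9, 11, 13, 14, 30]
22 → replaces 30 → [9, 11, 13, 14, 22]
Five tails, so the longest strictly increasing subsequence has length 5 (e.g. 10, 12, 13, 17, 30).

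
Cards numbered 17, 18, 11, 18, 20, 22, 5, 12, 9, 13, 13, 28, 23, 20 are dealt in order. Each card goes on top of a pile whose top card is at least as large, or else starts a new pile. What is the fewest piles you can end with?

5

Place each on the leftmost legal pile:
17 → new pile 1 (tops now [17])
18 → new pile 2 (tops now [17, 18])
11 → pile 1 (tops now [11, 18])
18 → pile 2 (tops now [11, 18])
20 → new pile 3 (tops now [11, 18, 20])
22 → new pile 4 (tops now [11, 18, 20, 22])
5 → pile 1 (tops now [5, 18, 20, 22])
12 → pile 2 (tops now [5, 12, 20, 22])
9 → pile 2 (tops now [5, 9, 20, 22])
13 → pile 3 (tops now [5, 9, 13, 22])
13 → pile 3 (tops now [5, 9, 13, 22])
28 → new pile 5 (tops now [5, 9, 13, 22, 28])
23 → pile 5 (tops now [5, 9, 13, 22, 23])
20 → pile 4 (tops now [5, 9, 13, 20, 23])
Five piles.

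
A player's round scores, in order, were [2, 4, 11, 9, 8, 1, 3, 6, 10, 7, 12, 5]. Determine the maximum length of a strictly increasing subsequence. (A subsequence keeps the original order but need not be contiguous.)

Track the smallest tail for each achievable length (strict):
2 → extends → [2]
4 → extends → [2, 4]
11 → extends → [2, 4, 11]
9 → replaces 11 → [2, 4, 9]
8 → replaces 9 → [2, 4, 8]
1 → replaces 2 → [1, 4, 8]
3 → replaces 4 → [1, 3, 8]
6 → replaces 8 → [1, 3, 6]
10 → extends → [1, 3, 6, 10]
7 → replaces 10 → [1, 3, 6, 7]
12 → extends → [1, 3, 6, 7, 12]
5 → replaces 6 → [1, 3, 5, 7, 12]
Five tails, so the longest strictly increasing subsequence has length 5 (e.g. 2, 4, 9, 10, 12).

5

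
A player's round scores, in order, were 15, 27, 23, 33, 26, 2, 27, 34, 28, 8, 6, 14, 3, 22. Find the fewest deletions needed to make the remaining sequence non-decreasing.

Fewest deletions = n − (longest non-decreasing subsequence).
Patience tails:
15 → extends → [15]
27 → extends → [15, 27]
23 → replaces 27 → [15, 23]
33 → extends → [15, 23, 33]
26 → replaces 33 → [15, 23, 26]
2 → replaces 15 → [2, 23, 26]
27 → extends → [2, 23, 26, 27]
34 → extends → [2, 23, 26, 27, 34]
28 → replaces 34 → [2, 23, 26, 27, 28]
8 → replaces 23 → [2, 8, 26, 27, 28]
6 → replaces 8 → [2, 6, 26, 27, 28]
14 → replaces 26 → [2, 6, 14, 27, 28]
3 → replaces 6 → [2, 3, 14, 27, 28]
22 → replaces 27 → [2, 3, 14, 22, 28]
Longest non-decreasing subsequence has length 5, so deletions = 14 − 5 = 9.

9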